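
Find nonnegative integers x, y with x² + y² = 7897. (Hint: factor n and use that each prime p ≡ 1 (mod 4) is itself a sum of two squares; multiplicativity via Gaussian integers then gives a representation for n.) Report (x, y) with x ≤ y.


Step 1: Factor n = 7897 = 53 · 149.
Step 2: Check the mod-4 condition on each prime factor: 53 ≡ 1 (mod 4), exponent 1; 149 ≡ 1 (mod 4), exponent 1.
All primes ≡ 3 (mod 4) appear to even exponent (or don't appear), so by the two-squares theorem n IS expressible as a sum of two squares.
Step 3: Build a representation. Here n = 53 · 149 is a product of primes ≡ 1 (mod 4). Each prime p ≡ 1 (mod 4) is itself a sum of two squares; find a² by testing p − a² for a perfect square:
  53: 53 − 1² = 52, 53 − 2² = 49 = 7² ⇒ 53 = 2² + 7².
  149: 149 − 1² = 148, 149 − 2² = 145, 149 − 3² = 140, 149 − 4² = 133, 149 − 5² = 124, 149 − 6² = 113, 149 − 7² = 100 = 10² ⇒ 149 = 7² + 10².
  Combine using the Brahmagupta–Fibonacci identity (a² + b²)(c² + d²) = (ac − bd)² + (ad + bc)² = (ac + bd)² + (ad − bc)²:
  53 · 149 = 7897: from (2² + 7²)(7² + 10²), take (2·7 − 7·10, 2·10 + 7·7) = (14 − 70, 20 + 49) = (-56, 69); dropping signs (only squares matter) gives (56, 69); check 56² + 69² = 3136 + 4761 = 7897 ✓.
Step 4: Order so x ≤ y and verify: 56² + 69² = 3136 + 4761 = 7897 = n. ✓

n = 7897 = 56² + 69² (one valid representation with x ≤ y).


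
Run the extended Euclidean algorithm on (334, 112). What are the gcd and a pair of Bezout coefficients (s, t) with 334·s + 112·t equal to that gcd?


Euclidean algorithm on (334, 112) — divide until remainder is 0:
  334 = 2 · 112 + 110
  112 = 1 · 110 + 2
  110 = 55 · 2 + 0
gcd(334, 112) = 2.
Track Bezout coefficients alongside the remainders: start with r₀ = 334 = a·1 + b·0 (s = 1, t = 0) and r₁ = 112 = a·0 + b·1 (s = 0, t = 1); each new remainder r_{k+1} = r_{k-1} − q_k·r_k inherits s_{k+1} = s_{k-1} − q_k·s_k, t_{k+1} = t_{k-1} − q_k·t_k, so r_k = a·s_k + b·t_k at every step:
  q = 2: r = 110, s = 1 − 2·0 = 1, t = 0 − 2·1 = -2  (check: 334·1 + 112·(-2) = 110)
  q = 1: r = 2, s = 0 − 1·1 = -1, t = 1 − 1·(-2) = 3  (check: 334·(-1) + 112·3 = 2)
The row with r = 2 (the gcd) gives the Bezout coefficients s = -1, t = 3.
Result: 334 · (-1) + 112 · (3) = 2.

gcd(334, 112) = 2; s = -1, t = 3 (check: 334·(-1) + 112·3 = 2).


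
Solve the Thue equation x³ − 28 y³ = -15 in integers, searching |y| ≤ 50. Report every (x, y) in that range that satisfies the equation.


The equation is x³ - 28y³ = -15. For fixed y, x³ = 28·y³ − 15, so a solution requires the RHS to be a perfect cube.
Strategy: iterate y from -50 to 50, compute RHS = 28·y³ − 15, and check whether it is a (positive or negative) perfect cube.
Check small values of y:
  y = 0: RHS = -15 is not a perfect cube.
  y = 1: RHS = 13 is not a perfect cube.
  y = -1: RHS = -43 is not a perfect cube.
  y = 2: RHS = 209 is not a perfect cube.
  y = -2: RHS = -239 is not a perfect cube.
  y = 3: RHS = 741 is not a perfect cube.
  y = -3: RHS = -771 is not a perfect cube.
Continuing the search up to |y| = 50 finds no solutions either.
No (x, y) in the scanned range satisfies the equation.

No integer solutions with |y| ≤ 50.


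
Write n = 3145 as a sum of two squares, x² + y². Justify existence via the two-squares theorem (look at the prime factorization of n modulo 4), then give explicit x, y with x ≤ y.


Step 1: Factor n = 3145 = 5 · 17 · 37.
Step 2: Check the mod-4 condition on each prime factor: 5 ≡ 1 (mod 4), exponent 1; 17 ≡ 1 (mod 4), exponent 1; 37 ≡ 1 (mod 4), exponent 1.
All primes ≡ 3 (mod 4) appear to even exponent (or don't appear), so by the two-squares theorem n IS expressible as a sum of two squares.
Step 3: Build a representation. Here n = 5 · 17 · 37 is a product of primes ≡ 1 (mod 4). Each prime p ≡ 1 (mod 4) is itself a sum of two squares; find a² by testing p − a² for a perfect square:
  5: 5 − 1² = 4 = 2² ⇒ 5 = 1² + 2².
  17: 17 − 1² = 16 = 4² ⇒ 17 = 1² + 4².
  37: 37 − 1² = 36 = 6² ⇒ 37 = 1² + 6².
  Combine using the Brahmagupta–Fibonacci identity (a² + b²)(c² + d²) = (ac − bd)² + (ad + bc)² = (ac + bd)² + (ad − bc)²:
  5 · 17 = 85: from (1² + 2²)(1² + 4²), take (1·1 − 2·4, 1·4 + 2·1) = (1 − 8, 4 + 2) = (-7, 6); dropping signs (only squares matter) gives (7, 6); check 7² + 6² = 49 + 36 = 85 ✓.
  85 · 37 = 3145: from (7² + 6²)(1² + 6²), take (7·1 − 6·6, 7·6 + 6·1) = (7 − 36, 42 + 6) = (-29, 48); dropping signs (only squares matter) gives (29, 48); check 29² + 48² = 841 + 2304 = 3145 ✓.
Step 4: Order so x ≤ y and verify: 29² + 48² = 841 + 2304 = 3145 = n. ✓

n = 3145 = 29² + 48² (one valid representation with x ≤ y).


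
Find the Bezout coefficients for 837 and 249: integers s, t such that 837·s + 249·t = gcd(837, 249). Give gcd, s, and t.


Euclidean algorithm on (837, 249) — divide until remainder is 0:
  837 = 3 · 249 + 90
  249 = 2 · 90 + 69
  90 = 1 · 69 + 21
  69 = 3 · 21 + 6
  21 = 3 · 6 + 3
  6 = 2 · 3 + 0
gcd(837, 249) = 3.
Track Bezout coefficients alongside the remainders: start with r₀ = 837 = a·1 + b·0 (s = 1, t = 0) and r₁ = 249 = a·0 + b·1 (s = 0, t = 1); each new remainder r_{k+1} = r_{k-1} − q_k·r_k inherits s_{k+1} = s_{k-1} − q_k·s_k, t_{k+1} = t_{k-1} − q_k·t_k, so r_k = a·s_k + b·t_k at every step:
  q = 3: r = 90, s = 1 − 3·0 = 1, t = 0 − 3·1 = -3  (check: 837·1 + 249·(-3) = 90)
  q = 2: r = 69, s = 0 − 2·1 = -2, t = 1 − 2·(-3) = 7  (check: 837·(-2) + 249·7 = 69)
  q = 1: r = 21, s = 1 − 1·(-2) = 3, t = -3 − 1·7 = -10  (check: 837·3 + 249·(-10) = 21)
  q = 3: r = 6, s = -2 − 3·3 = -11, t = 7 − 3·(-10) = 37  (check: 837·(-11) + 249·37 = 6)
  q = 3: r = 3, s = 3 − 3·(-11) = 36, t = -10 − 3·37 = -121  (check: 837·36 + 249·(-121) = 3)
The row with r = 3 (the gcd) gives the Bezout coefficients s = 36, t = -121.
Result: 837 · (36) + 249 · (-121) = 3.

gcd(837, 249) = 3; s = 36, t = -121 (check: 837·36 + 249·(-121) = 3).


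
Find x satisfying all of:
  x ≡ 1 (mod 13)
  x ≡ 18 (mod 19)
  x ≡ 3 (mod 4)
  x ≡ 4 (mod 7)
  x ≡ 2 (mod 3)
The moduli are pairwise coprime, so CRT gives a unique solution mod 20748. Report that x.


Product of moduli M = 13 · 19 · 4 · 7 · 3 = 20748.
Merge one congruence at a time:
  Start: x ≡ 1 (mod 13).
  Combine with x ≡ 18 (mod 19); new modulus lcm = 247.
    Write x = 1 + 13·t and substitute into x ≡ 18 (mod 19): 13·t ≡ 18 − 1 = 17 (mod 19).
    The inverse of 13 mod 19 is 3 (since 13·3 = 39 = 2·19 + 1), so t ≡ 3·17 = 51 ≡ 13 (mod 19).
    Then x = 1 + 13·13 = 170, valid modulo lcm(13, 19) = 247: x ≡ 170 (mod 247).
  Combine with x ≡ 3 (mod 4); new modulus lcm = 988.
    Write x = 170 + 247·t and substitute into x ≡ 3 (mod 4): 247·t ≡ 3 − 170 = -167 (mod 4).
    Reduce coefficients mod 4: 3·t ≡ 1 (mod 4).
    The inverse of 3 mod 4 is 3 (since 3·3 = 9 = 2·4 + 1), so t ≡ 3·1 = 3 ≡ 3 (mod 4).
    Then x = 170 + 247·3 = 911, valid modulo lcm(247, 4) = 988: x ≡ 911 (mod 988).
  Combine with x ≡ 4 (mod 7); new modulus lcm = 6916.
    Write x = 911 + 988·t and substitute into x ≡ 4 (mod 7): 988·t ≡ 4 − 911 = -907 (mod 7).
    Reduce coefficients mod 7: 1·t ≡ 3 (mod 7).
    So t ≡ 3 (mod 7).
    Then x = 911 + 988·3 = 3875, valid modulo lcm(988, 7) = 6916: x ≡ 3875 (mod 6916).
  Combine with x ≡ 2 (mod 3); new modulus lcm = 20748.
    Write x = 3875 + 6916·t and substitute into x ≡ 2 (mod 3): 6916·t ≡ 2 − 3875 = -3873 (mod 3).
    Reduce coefficients mod 3: 1·t ≡ 0 (mod 3).
    So t ≡ 0 (mod 3).
    Then x = 3875 + 6916·0 = 3875, valid modulo lcm(6916, 3) = 20748: x ≡ 3875 (mod 20748).
Verify against each original: 3875 mod 13 = 1, 3875 mod 19 = 18, 3875 mod 4 = 3, 3875 mod 7 = 4, 3875 mod 3 = 2.

x ≡ 3875 (mod 20748).


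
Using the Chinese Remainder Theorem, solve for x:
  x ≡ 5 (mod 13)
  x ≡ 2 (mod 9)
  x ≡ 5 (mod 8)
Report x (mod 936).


Moduli 13, 9, 8 are pairwise coprime; by CRT there is a unique solution modulo M = 13 · 9 · 8 = 936.
Solve pairwise, accumulating the modulus:
  Start with x ≡ 5 (mod 13).
  Combine with x ≡ 2 (mod 9): since gcd(13, 9) = 1, we get a unique residue mod 117.
    Write x = 5 + 13·t and substitute into x ≡ 2 (mod 9): 13·t ≡ 2 − 5 = -3 (mod 9).
    Reduce coefficients mod 9: 4·t ≡ 6 (mod 9).
    The inverse of 4 mod 9 is 7 (since 4·7 = 28 = 3·9 + 1), so t ≡ 7·6 = 42 ≡ 6 (mod 9).
    Then x = 5 + 13·6 = 83, valid modulo lcm(13, 9) = 117: x ≡ 83 (mod 117).
  Combine with x ≡ 5 (mod 8): since gcd(117, 8) = 1, we get a unique residue mod 936.
    Write x = 83 + 117·t and substitute into x ≡ 5 (mod 8): 117·t ≡ 5 − 83 = -78 (mod 8).
    Reduce coefficients mod 8: 5·t ≡ 2 (mod 8).
    The inverse of 5 mod 8 is 5 (since 5·5 = 25 = 3·8 + 1), so t ≡ 5·2 = 10 ≡ 2 (mod 8).
    Then x = 83 + 117·2 = 317, valid modulo lcm(117, 8) = 936: x ≡ 317 (mod 936).
Verify: 317 mod 13 = 5 ✓, 317 mod 9 = 2 ✓, 317 mod 8 = 5 ✓.

x ≡ 317 (mod 936).


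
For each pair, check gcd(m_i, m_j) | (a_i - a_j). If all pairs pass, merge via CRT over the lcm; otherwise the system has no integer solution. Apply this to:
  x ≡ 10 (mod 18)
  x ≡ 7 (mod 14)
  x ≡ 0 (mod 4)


Moduli 18, 14, 4 are not pairwise coprime, so CRT works modulo lcm(m_i) when all pairwise compatibility conditions hold.
Pairwise compatibility: gcd(m_i, m_j) must divide a_i - a_j for every pair.
Merge one congruence at a time:
  Start: x ≡ 10 (mod 18).
  Combine with x ≡ 7 (mod 14): gcd(18, 14) = 2, and 7 - 10 = -3 is NOT divisible by 2.
    ⇒ system is inconsistent (no integer solution).

No solution (the system is inconsistent).


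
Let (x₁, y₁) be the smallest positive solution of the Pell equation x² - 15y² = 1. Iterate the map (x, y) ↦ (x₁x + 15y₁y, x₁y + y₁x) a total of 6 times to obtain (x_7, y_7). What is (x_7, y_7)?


Step 1: Find the fundamental solution (x₁, y₁) of x² - 15y² = 1.
  Expand √15 as a continued fraction. a₀ = ⌊√15⌋ = 3; iterate m_{k+1} = d_k·a_k − m_k, d_{k+1} = (15 − m_{k+1}²)/d_k, a_{k+1} = ⌊(a₀ + m_{k+1})/d_{k+1}⌋ (starting m₀ = 0, d₀ = 1), with convergents p_k = a_k·p_{k-1} + p_{k-2}, q_k = a_k·q_{k-1} + q_{k-2} (p₋₁ = 1, q₋₁ = 0):
  k = 0: a₀ = 3; p₀/q₀ = 3/1; p₀² − 15·q₀² = 9 − 15 = -6.
  k = 1: m = 3, d = 6, a = ⌊(3 + 3)/6⌋ = 1; p/q = (1·3 + 1)/(1·1 + 0) = 4/1; p² − 15·q² = 16 − 15 = 1.
  The first convergent with p² − 15·q² = 1 gives the fundamental solution (x₁, y₁) = (4, 1).
Step 2: Apply the recurrence (x_{n+1}, y_{n+1}) = (x₁x_n + 15y₁y_n, x₁y_n + y₁x_n) repeatedly.
  From (x_1, y_1) = (4, 1): x_2 = 4·4 + 15·1·1 = 31; y_2 = 4·1 + 1·4 = 8.
  From (x_2, y_2) = (31, 8): x_3 = 4·31 + 15·1·8 = 244; y_3 = 4·8 + 1·31 = 63.
  From (x_3, y_3) = (244, 63): x_4 = 4·244 + 15·1·63 = 1921; y_4 = 4·63 + 1·244 = 496.
  From (x_4, y_4) = (1921, 496): x_5 = 4·1921 + 15·1·496 = 15124; y_5 = 4·496 + 1·1921 = 3905.
  From (x_5, y_5) = (15124, 3905): x_6 = 4·15124 + 15·1·3905 = 119071; y_6 = 4·3905 + 1·15124 = 30744.
  From (x_6, y_6) = (119071, 30744): x_7 = 4·119071 + 15·1·30744 = 937444; y_7 = 4·30744 + 1·119071 = 242047.
Step 3: Verify x_7² - 15·y_7² = 878801253136 - 878801253135 = 1 (should be 1). ✓

(x_1, y_1) = (4, 1); (x_7, y_7) = (937444, 242047).


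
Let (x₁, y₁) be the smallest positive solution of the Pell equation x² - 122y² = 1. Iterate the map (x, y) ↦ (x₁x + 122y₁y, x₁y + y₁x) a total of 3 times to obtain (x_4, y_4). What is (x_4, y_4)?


Step 1: Find the fundamental solution (x₁, y₁) of x² - 122y² = 1.
  Expand √122 as a continued fraction. a₀ = ⌊√122⌋ = 11; iterate m_{k+1} = d_k·a_k − m_k, d_{k+1} = (122 − m_{k+1}²)/d_k, a_{k+1} = ⌊(a₀ + m_{k+1})/d_{k+1}⌋ (starting m₀ = 0, d₀ = 1), with convergents p_k = a_k·p_{k-1} + p_{k-2}, q_k = a_k·q_{k-1} + q_{k-2} (p₋₁ = 1, q₋₁ = 0):
  k = 0: a₀ = 11; p₀/q₀ = 11/1; p₀² − 122·q₀² = 121 − 122 = -1.
  k = 1: m = 11, d = 1, a = ⌊(11 + 11)/1⌋ = 22; p/q = (22·11 + 1)/(22·1 + 0) = 243/22; p² − 122·q² = 59049 − 59048 = 1.
  The first convergent with p² − 122·q² = 1 gives the fundamental solution (x₁, y₁) = (243, 22).
Step 2: Apply the recurrence (x_{n+1}, y_{n+1}) = (x₁x_n + 122y₁y_n, x₁y_n + y₁x_n) repeatedly.
  From (x_1, y_1) = (243, 22): x_2 = 243·243 + 122·22·22 = 118097; y_2 = 243·22 + 22·243 = 10692.
  From (x_2, y_2) = (118097, 10692): x_3 = 243·118097 + 122·22·10692 = 57394899; y_3 = 243·10692 + 22·118097 = 5196290.
  From (x_3, y_3) = (57394899, 5196290): x_4 = 243·57394899 + 122·22·5196290 = 27893802817; y_4 = 243·5196290 + 22·57394899 = 2525386248.
Step 3: Verify x_4² - 122·y_4² = 778064235593677135489 - 778064235593677135488 = 1 (should be 1). ✓

(x_1, y_1) = (243, 22); (x_4, y_4) = (27893802817, 2525386248).


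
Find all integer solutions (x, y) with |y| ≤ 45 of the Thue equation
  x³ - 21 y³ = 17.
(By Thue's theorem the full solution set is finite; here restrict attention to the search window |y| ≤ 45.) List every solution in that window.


The equation is x³ - 21y³ = 17. For fixed y, x³ = 21·y³ + 17, so a solution requires the RHS to be a perfect cube.
Strategy: iterate y from -45 to 45, compute RHS = 21·y³ + 17, and check whether it is a (positive or negative) perfect cube.
Check small values of y:
  y = 0: RHS = 17 is not a perfect cube.
  y = 1: RHS = 38 is not a perfect cube.
  y = -1: RHS = -4 is not a perfect cube.
  y = 2: RHS = 185 is not a perfect cube.
  y = -2: RHS = -151 is not a perfect cube.
  y = 3: RHS = 584 is not a perfect cube.
  y = -3: RHS = -550 is not a perfect cube.
Continuing the search up to |y| = 45 finds no solutions either.
No (x, y) in the scanned range satisfies the equation.

No integer solutions with |y| ≤ 45.


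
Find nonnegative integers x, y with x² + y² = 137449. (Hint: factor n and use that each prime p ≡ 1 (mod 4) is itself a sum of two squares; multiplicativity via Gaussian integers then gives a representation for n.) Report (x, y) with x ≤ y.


Step 1: Factor n = 137449 = 13 · 97 · 109.
Step 2: Check the mod-4 condition on each prime factor: 13 ≡ 1 (mod 4), exponent 1; 97 ≡ 1 (mod 4), exponent 1; 109 ≡ 1 (mod 4), exponent 1.
All primes ≡ 3 (mod 4) appear to even exponent (or don't appear), so by the two-squares theorem n IS expressible as a sum of two squares.
Step 3: Build a representation. Here n = 13 · 97 · 109 is a product of primes ≡ 1 (mod 4). Each prime p ≡ 1 (mod 4) is itself a sum of two squares; find a² by testing p − a² for a perfect square:
  13: 13 − 1² = 12, 13 − 2² = 9 = 3² ⇒ 13 = 2² + 3².
  97: 97 − 1² = 96, 97 − 2² = 93, 97 − 3² = 88, 97 − 4² = 81 = 9² ⇒ 97 = 4² + 9².
  109: 109 − 1² = 108, 109 − 2² = 105, 109 − 3² = 100 = 10² ⇒ 109 = 3² + 10².
  Combine using the Brahmagupta–Fibonacci identity (a² + b²)(c² + d²) = (ac − bd)² + (ad + bc)² = (ac + bd)² + (ad − bc)²:
  13 · 97 = 1261: from (2² + 3²)(4² + 9²), take (2·4 − 3·9, 2·9 + 3·4) = (8 − 27, 18 + 12) = (-19, 30); dropping signs (only squares matter) gives (19, 30); check 19² + 30² = 361 + 900 = 1261 ✓.
  1261 · 109 = 137449: from (19² + 30²)(3² + 10²), take (19·3 − 30·10, 19·10 + 30·3) = (57 − 300, 190 + 90) = (-243, 280); dropping signs (only squares matter) gives (243, 280); check 243² + 280² = 59049 + 78400 = 137449 ✓.
Step 4: Order so x ≤ y and verify: 243² + 280² = 59049 + 78400 = 137449 = n. ✓

n = 137449 = 243² + 280² (one valid representation with x ≤ y).


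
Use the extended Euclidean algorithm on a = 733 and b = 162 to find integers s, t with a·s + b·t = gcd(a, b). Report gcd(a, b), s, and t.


Euclidean algorithm on (733, 162) — divide until remainder is 0:
  733 = 4 · 162 + 85
  162 = 1 · 85 + 77
  85 = 1 · 77 + 8
  77 = 9 · 8 + 5
  8 = 1 · 5 + 3
  5 = 1 · 3 + 2
  3 = 1 · 2 + 1
  2 = 2 · 1 + 0
gcd(733, 162) = 1.
Track Bezout coefficients alongside the remainders: start with r₀ = 733 = a·1 + b·0 (s = 1, t = 0) and r₁ = 162 = a·0 + b·1 (s = 0, t = 1); each new remainder r_{k+1} = r_{k-1} − q_k·r_k inherits s_{k+1} = s_{k-1} − q_k·s_k, t_{k+1} = t_{k-1} − q_k·t_k, so r_k = a·s_k + b·t_k at every step:
  q = 4: r = 85, s = 1 − 4·0 = 1, t = 0 − 4·1 = -4  (check: 733·1 + 162·(-4) = 85)
  q = 1: r = 77, s = 0 − 1·1 = -1, t = 1 − 1·(-4) = 5  (check: 733·(-1) + 162·5 = 77)
  q = 1: r = 8, s = 1 − 1·(-1) = 2, t = -4 − 1·5 = -9  (check: 733·2 + 162·(-9) = 8)
  q = 9: r = 5, s = -1 − 9·2 = -19, t = 5 − 9·(-9) = 86  (check: 733·(-19) + 162·86 = 5)
  q = 1: r = 3, s = 2 − 1·(-19) = 21, t = -9 − 1·86 = -95  (check: 733·21 + 162·(-95) = 3)
  q = 1: r = 2, s = -19 − 1·21 = -40, t = 86 − 1·(-95) = 181  (check: 733·(-40) + 162·181 = 2)
  q = 1: r = 1, s = 21 − 1·(-40) = 61, t = -95 − 1·181 = -276  (check: 733·61 + 162·(-276) = 1)
The row with r = 1 (the gcd) gives the Bezout coefficients s = 61, t = -276.
Result: 733 · (61) + 162 · (-276) = 1.

gcd(733, 162) = 1; s = 61, t = -276 (check: 733·61 + 162·(-276) = 1).


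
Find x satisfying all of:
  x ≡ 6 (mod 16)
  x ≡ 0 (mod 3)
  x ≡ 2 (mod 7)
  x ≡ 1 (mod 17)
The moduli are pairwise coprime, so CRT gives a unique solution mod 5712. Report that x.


Product of moduli M = 16 · 3 · 7 · 17 = 5712.
Merge one congruence at a time:
  Start: x ≡ 6 (mod 16).
  Combine with x ≡ 0 (mod 3); new modulus lcm = 48.
    Write x = 6 + 16·t and substitute into x ≡ 0 (mod 3): 16·t ≡ 0 − 6 = -6 (mod 3).
    Reduce coefficients mod 3: 1·t ≡ 0 (mod 3).
    So t ≡ 0 (mod 3).
    Then x = 6 + 16·0 = 6, valid modulo lcm(16, 3) = 48: x ≡ 6 (mod 48).
  Combine with x ≡ 2 (mod 7); new modulus lcm = 336.
    Write x = 6 + 48·t and substitute into x ≡ 2 (mod 7): 48·t ≡ 2 − 6 = -4 (mod 7).
    Reduce coefficients mod 7: 6·t ≡ 3 (mod 7).
    The inverse of 6 mod 7 is 6 (since 6·6 = 36 = 5·7 + 1), so t ≡ 6·3 = 18 ≡ 4 (mod 7).
    Then x = 6 + 48·4 = 198, valid modulo lcm(48, 7) = 336: x ≡ 198 (mod 336).
  Combine with x ≡ 1 (mod 17); new modulus lcm = 5712.
    Write x = 198 + 336·t and substitute into x ≡ 1 (mod 17): 336·t ≡ 1 − 198 = -197 (mod 17).
    Reduce coefficients mod 17: 13·t ≡ 7 (mod 17).
    The inverse of 13 mod 17 is 4 (since 13·4 = 52 = 3·17 + 1), so t ≡ 4·7 = 28 ≡ 11 (mod 17).
    Then x = 198 + 336·11 = 3894, valid modulo lcm(336, 17) = 5712: x ≡ 3894 (mod 5712).
Verify against each original: 3894 mod 16 = 6, 3894 mod 3 = 0, 3894 mod 7 = 2, 3894 mod 17 = 1.

x ≡ 3894 (mod 5712).


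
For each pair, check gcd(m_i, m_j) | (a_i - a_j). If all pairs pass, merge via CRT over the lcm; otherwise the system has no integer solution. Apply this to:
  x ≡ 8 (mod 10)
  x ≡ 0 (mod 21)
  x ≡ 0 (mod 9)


Moduli 10, 21, 9 are not pairwise coprime, so CRT works modulo lcm(m_i) when all pairwise compatibility conditions hold.
Pairwise compatibility: gcd(m_i, m_j) must divide a_i - a_j for every pair.
Merge one congruence at a time:
  Start: x ≡ 8 (mod 10).
  Combine with x ≡ 0 (mod 21): gcd(10, 21) = 1; 0 - 8 = -8, which IS divisible by 1, so compatible.
    Write x = 8 + 10·t and substitute into x ≡ 0 (mod 21): 10·t ≡ 0 − 8 = -8 (mod 21).
    Reduce coefficients mod 21: 10·t ≡ 13 (mod 21).
    The inverse of 10 mod 21 is 19 (since 10·19 = 190 = 9·21 + 1), so t ≡ 19·13 = 247 ≡ 16 (mod 21).
    Then x = 8 + 10·16 = 168, valid modulo lcm(10, 21) = 210: x ≡ 168 (mod 210).
  Combine with x ≡ 0 (mod 9): gcd(210, 9) = 3; 0 - 168 = -168, which IS divisible by 3, so compatible.
    Write x = 168 + 210·t and substitute into x ≡ 0 (mod 9): 210·t ≡ 0 − 168 = -168 (mod 9).
    Divide the congruence (and modulus) by g = 3: 70·t ≡ -56 (mod 3).
    Reduce coefficients mod 3: 1·t ≡ 1 (mod 3).
    So t ≡ 1 (mod 3).
    Then x = 168 + 210·1 = 378, valid modulo lcm(210, 9) = 630: x ≡ 378 (mod 630).
Verify: 378 mod 10 = 8, 378 mod 21 = 0, 378 mod 9 = 0.

x ≡ 378 (mod 630).


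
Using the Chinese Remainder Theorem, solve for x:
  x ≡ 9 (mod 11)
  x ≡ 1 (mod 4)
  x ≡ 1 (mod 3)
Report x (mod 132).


Moduli 11, 4, 3 are pairwise coprime; by CRT there is a unique solution modulo M = 11 · 4 · 3 = 132.
Solve pairwise, accumulating the modulus:
  Start with x ≡ 9 (mod 11).
  Combine with x ≡ 1 (mod 4): since gcd(11, 4) = 1, we get a unique residue mod 44.
    Write x = 9 + 11·t and substitute into x ≡ 1 (mod 4): 11·t ≡ 1 − 9 = -8 (mod 4).
    Reduce coefficients mod 4: 3·t ≡ 0 (mod 4).
    The inverse of 3 mod 4 is 3 (since 3·3 = 9 = 2·4 + 1), so t ≡ 3·0 = 0 ≡ 0 (mod 4).
    Then x = 9 + 11·0 = 9, valid modulo lcm(11, 4) = 44: x ≡ 9 (mod 44).
  Combine with x ≡ 1 (mod 3): since gcd(44, 3) = 1, we get a unique residue mod 132.
    Write x = 9 + 44·t and substitute into x ≡ 1 (mod 3): 44·t ≡ 1 − 9 = -8 (mod 3).
    Reduce coefficients mod 3: 2·t ≡ 1 (mod 3).
    The inverse of 2 mod 3 is 2 (since 2·2 = 4 = 1·3 + 1), so t ≡ 2·1 = 2 ≡ 2 (mod 3).
    Then x = 9 + 44·2 = 97, valid modulo lcm(44, 3) = 132: x ≡ 97 (mod 132).
Verify: 97 mod 11 = 9 ✓, 97 mod 4 = 1 ✓, 97 mod 3 = 1 ✓.

x ≡ 97 (mod 132).


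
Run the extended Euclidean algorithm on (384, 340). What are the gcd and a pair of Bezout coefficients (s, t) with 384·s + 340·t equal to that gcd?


Euclidean algorithm on (384, 340) — divide until remainder is 0:
  384 = 1 · 340 + 44
  340 = 7 · 44 + 32
  44 = 1 · 32 + 12
  32 = 2 · 12 + 8
  12 = 1 · 8 + 4
  8 = 2 · 4 + 0
gcd(384, 340) = 4.
Track Bezout coefficients alongside the remainders: start with r₀ = 384 = a·1 + b·0 (s = 1, t = 0) and r₁ = 340 = a·0 + b·1 (s = 0, t = 1); each new remainder r_{k+1} = r_{k-1} − q_k·r_k inherits s_{k+1} = s_{k-1} − q_k·s_k, t_{k+1} = t_{k-1} − q_k·t_k, so r_k = a·s_k + b·t_k at every step:
  q = 1: r = 44, s = 1 − 1·0 = 1, t = 0 − 1·1 = -1  (check: 384·1 + 340·(-1) = 44)
  q = 7: r = 32, s = 0 − 7·1 = -7, t = 1 − 7·(-1) = 8  (check: 384·(-7) + 340·8 = 32)
  q = 1: r = 12, s = 1 − 1·(-7) = 8, t = -1 − 1·8 = -9  (check: 384·8 + 340·(-9) = 12)
  q = 2: r = 8, s = -7 − 2·8 = -23, t = 8 − 2·(-9) = 26  (check: 384·(-23) + 340·26 = 8)
  q = 1: r = 4, s = 8 − 1·(-23) = 31, t = -9 − 1·26 = -35  (check: 384·31 + 340·(-35) = 4)
The row with r = 4 (the gcd) gives the Bezout coefficients s = 31, t = -35.
Result: 384 · (31) + 340 · (-35) = 4.

gcd(384, 340) = 4; s = 31, t = -35 (check: 384·31 + 340·(-35) = 4).


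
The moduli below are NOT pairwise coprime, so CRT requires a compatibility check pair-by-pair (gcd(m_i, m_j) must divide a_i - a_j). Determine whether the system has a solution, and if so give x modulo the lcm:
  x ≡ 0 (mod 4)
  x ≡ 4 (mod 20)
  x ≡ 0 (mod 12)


Moduli 4, 20, 12 are not pairwise coprime, so CRT works modulo lcm(m_i) when all pairwise compatibility conditions hold.
Pairwise compatibility: gcd(m_i, m_j) must divide a_i - a_j for every pair.
Merge one congruence at a time:
  Start: x ≡ 0 (mod 4).
  Combine with x ≡ 4 (mod 20): gcd(4, 20) = 4; 4 - 0 = 4, which IS divisible by 4, so compatible.
    Write x = 0 + 4·t and substitute into x ≡ 4 (mod 20): 4·t ≡ 4 − 0 = 4 (mod 20).
    Divide the congruence (and modulus) by g = 4: 1·t ≡ 1 (mod 5).
    So t ≡ 1 (mod 5).
    Then x = 0 + 4·1 = 4, valid modulo lcm(4, 20) = 20: x ≡ 4 (mod 20).
  Combine with x ≡ 0 (mod 12): gcd(20, 12) = 4; 0 - 4 = -4, which IS divisible by 4, so compatible.
    Write x = 4 + 20·t and substitute into x ≡ 0 (mod 12): 20·t ≡ 0 − 4 = -4 (mod 12).
    Divide the congruence (and modulus) by g = 4: 5·t ≡ -1 (mod 3).
    Reduce coefficients mod 3: 2·t ≡ 2 (mod 3).
    The inverse of 2 mod 3 is 2 (since 2·2 = 4 = 1·3 + 1), so t ≡ 2·2 = 4 ≡ 1 (mod 3).
    Then x = 4 + 20·1 = 24, valid modulo lcm(20, 12) = 60: x ≡ 24 (mod 60).
Verify: 24 mod 4 = 0, 24 mod 20 = 4, 24 mod 12 = 0.

x ≡ 24 (mod 60).


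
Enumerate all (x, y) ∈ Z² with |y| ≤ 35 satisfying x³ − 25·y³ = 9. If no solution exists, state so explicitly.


The equation is x³ - 25y³ = 9. For fixed y, x³ = 25·y³ + 9, so a solution requires the RHS to be a perfect cube.
Strategy: iterate y from -35 to 35, compute RHS = 25·y³ + 9, and check whether it is a (positive or negative) perfect cube.
Check small values of y:
  y = 0: RHS = 9 is not a perfect cube.
  y = 1: RHS = 34 is not a perfect cube.
  y = -1: RHS = -16 is not a perfect cube.
  y = 2: RHS = 209 is not a perfect cube.
  y = -2: RHS = -191 is not a perfect cube.
  y = 3: RHS = 684 is not a perfect cube.
  y = -3: RHS = -666 is not a perfect cube.
Continuing the search up to |y| = 35 finds no solutions either.
No (x, y) in the scanned range satisfies the equation.

No integer solutions with |y| ≤ 35.


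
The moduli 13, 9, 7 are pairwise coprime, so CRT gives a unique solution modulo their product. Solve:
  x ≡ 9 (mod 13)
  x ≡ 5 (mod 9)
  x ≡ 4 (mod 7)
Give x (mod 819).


Moduli 13, 9, 7 are pairwise coprime; by CRT there is a unique solution modulo M = 13 · 9 · 7 = 819.
Solve pairwise, accumulating the modulus:
  Start with x ≡ 9 (mod 13).
  Combine with x ≡ 5 (mod 9): since gcd(13, 9) = 1, we get a unique residue mod 117.
    Write x = 9 + 13·t and substitute into x ≡ 5 (mod 9): 13·t ≡ 5 − 9 = -4 (mod 9).
    Reduce coefficients mod 9: 4·t ≡ 5 (mod 9).
    The inverse of 4 mod 9 is 7 (since 4·7 = 28 = 3·9 + 1), so t ≡ 7·5 = 35 ≡ 8 (mod 9).
    Then x = 9 + 13·8 = 113, valid modulo lcm(13, 9) = 117: x ≡ 113 (mod 117).
  Combine with x ≡ 4 (mod 7): since gcd(117, 7) = 1, we get a unique residue mod 819.
    Write x = 113 + 117·t and substitute into x ≡ 4 (mod 7): 117·t ≡ 4 − 113 = -109 (mod 7).
    Reduce coefficients mod 7: 5·t ≡ 3 (mod 7).
    The inverse of 5 mod 7 is 3 (since 5·3 = 15 = 2·7 + 1), so t ≡ 3·3 = 9 ≡ 2 (mod 7).
    Then x = 113 + 117·2 = 347, valid modulo lcm(117, 7) = 819: x ≡ 347 (mod 819).
Verify: 347 mod 13 = 9 ✓, 347 mod 9 = 5 ✓, 347 mod 7 = 4 ✓.

x ≡ 347 (mod 819).


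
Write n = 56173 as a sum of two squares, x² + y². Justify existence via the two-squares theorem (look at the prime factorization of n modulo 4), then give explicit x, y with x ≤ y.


Step 1: Factor n = 56173 = 13 · 29 · 149.
Step 2: Check the mod-4 condition on each prime factor: 13 ≡ 1 (mod 4), exponent 1; 29 ≡ 1 (mod 4), exponent 1; 149 ≡ 1 (mod 4), exponent 1.
All primes ≡ 3 (mod 4) appear to even exponent (or don't appear), so by the two-squares theorem n IS expressible as a sum of two squares.
Step 3: Build a representation. Here n = 13 · 29 · 149 is a product of primes ≡ 1 (mod 4). Each prime p ≡ 1 (mod 4) is itself a sum of two squares; find a² by testing p − a² for a perfect square:
  13: 13 − 1² = 12, 13 − 2² = 9 = 3² ⇒ 13 = 2² + 3².
  29: 29 − 1² = 28, 29 − 2² = 25 = 5² ⇒ 29 = 2² + 5².
  149: 149 − 1² = 148, 149 − 2² = 145, 149 − 3² = 140, 149 − 4² = 133, 149 − 5² = 124, 149 − 6² = 113, 149 − 7² = 100 = 10² ⇒ 149 = 7² + 10².
  Combine using the Brahmagupta–Fibonacci identity (a² + b²)(c² + d²) = (ac − bd)² + (ad + bc)² = (ac + bd)² + (ad − bc)²:
  13 · 29 = 377: from (2² + 3²)(2² + 5²), take (2·2 − 3·5, 2·5 + 3·2) = (4 − 15, 10 + 6) = (-11, 16); dropping signs (only squares matter) gives (11, 16); check 11² + 16² = 121 + 256 = 377 ✓.
  377 · 149 = 56173: from (11² + 16²)(7² + 10²), take (11·7 − 16·10, 11·10 + 16·7) = (77 − 160, 110 + 112) = (-83, 222); dropping signs (only squares matter) gives (83, 222); check 83² + 222² = 6889 + 49284 = 56173 ✓.
Step 4: Order so x ≤ y and verify: 83² + 222² = 6889 + 49284 = 56173 = n. ✓

n = 56173 = 83² + 222² (one valid representation with x ≤ y).


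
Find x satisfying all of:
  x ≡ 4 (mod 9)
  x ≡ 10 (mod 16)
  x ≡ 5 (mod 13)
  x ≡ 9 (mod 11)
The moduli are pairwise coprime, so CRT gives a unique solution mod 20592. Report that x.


Product of moduli M = 9 · 16 · 13 · 11 = 20592.
Merge one congruence at a time:
  Start: x ≡ 4 (mod 9).
  Combine with x ≡ 10 (mod 16); new modulus lcm = 144.
    Write x = 4 + 9·t and substitute into x ≡ 10 (mod 16): 9·t ≡ 10 − 4 = 6 (mod 16).
    The inverse of 9 mod 16 is 9 (since 9·9 = 81 = 5·16 + 1), so t ≡ 9·6 = 54 ≡ 6 (mod 16).
    Then x = 4 + 9·6 = 58, valid modulo lcm(9, 16) = 144: x ≡ 58 (mod 144).
  Combine with x ≡ 5 (mod 13); new modulus lcm = 1872.
    Write x = 58 + 144·t and substitute into x ≡ 5 (mod 13): 144·t ≡ 5 − 58 = -53 (mod 13).
    Reduce coefficients mod 13: 1·t ≡ 12 (mod 13).
    So t ≡ 12 (mod 13).
    Then x = 58 + 144·12 = 1786, valid modulo lcm(144, 13) = 1872: x ≡ 1786 (mod 1872).
  Combine with x ≡ 9 (mod 11); new modulus lcm = 20592.
    Write x = 1786 + 1872·t and substitute into x ≡ 9 (mod 11): 1872·t ≡ 9 − 1786 = -1777 (mod 11).
    Reduce coefficients mod 11: 2·t ≡ 5 (mod 11).
    The inverse of 2 mod 11 is 6 (since 2·6 = 12 = 1·11 + 1), so t ≡ 6·5 = 30 ≡ 8 (mod 11).
    Then x = 1786 + 1872·8 = 16762, valid modulo lcm(1872, 11) = 20592: x ≡ 16762 (mod 20592).
Verify against each original: 16762 mod 9 = 4, 16762 mod 16 = 10, 16762 mod 13 = 5, 16762 mod 11 = 9.

x ≡ 16762 (mod 20592).


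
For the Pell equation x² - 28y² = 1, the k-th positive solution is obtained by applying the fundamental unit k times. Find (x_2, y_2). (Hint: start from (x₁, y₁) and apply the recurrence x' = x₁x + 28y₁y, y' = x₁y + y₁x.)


Step 1: Find the fundamental solution (x₁, y₁) of x² - 28y² = 1.
  Expand √28 as a continued fraction. a₀ = ⌊√28⌋ = 5; iterate m_{k+1} = d_k·a_k − m_k, d_{k+1} = (28 − m_{k+1}²)/d_k, a_{k+1} = ⌊(a₀ + m_{k+1})/d_{k+1}⌋ (starting m₀ = 0, d₀ = 1), with convergents p_k = a_k·p_{k-1} + p_{k-2}, q_k = a_k·q_{k-1} + q_{k-2} (p₋₁ = 1, q₋₁ = 0):
  k = 0: a₀ = 5; p₀/q₀ = 5/1; p₀² − 28·q₀² = 25 − 28 = -3.
  k = 1: m = 5, d = 3, a = ⌊(5 + 5)/3⌋ = 3; p/q = (3·5 + 1)/(3·1 + 0) = 16/3; p² − 28·q² = 256 − 252 = 4.
  k = 2: m = 4, d = 4, a = ⌊(5 + 4)/4⌋ = 2; p/q = (2·16 + 5)/(2·3 + 1) = 37/7; p² − 28·q² = 1369 − 1372 = -3.
  k = 3: m = 4, d = 3, a = ⌊(5 + 4)/3⌋ = 3; p/q = (3·37 + 16)/(3·7 + 3) = 127/24; p² − 28·q² = 16129 − 16128 = 1.
  The first convergent with p² − 28·q² = 1 gives the fundamental solution (x₁, y₁) = (127, 24).
Step 2: Apply the recurrence (x_{n+1}, y_{n+1}) = (x₁x_n + 28y₁y_n, x₁y_n + y₁x_n) repeatedly.
  From (x_1, y_1) = (127, 24): x_2 = 127·127 + 28·24·24 = 32257; y_2 = 127·24 + 24·127 = 6096.
Step 3: Verify x_2² - 28·y_2² = 1040514049 - 1040514048 = 1 (should be 1). ✓

(x_1, y_1) = (127, 24); (x_2, y_2) = (32257, 6096).


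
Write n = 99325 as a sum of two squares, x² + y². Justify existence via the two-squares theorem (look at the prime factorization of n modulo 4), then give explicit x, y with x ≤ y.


Step 1: Factor n = 99325 = 5^2 · 29 · 137.
Step 2: Check the mod-4 condition on each prime factor: 5 ≡ 1 (mod 4), exponent 2; 29 ≡ 1 (mod 4), exponent 1; 137 ≡ 1 (mod 4), exponent 1.
All primes ≡ 3 (mod 4) appear to even exponent (or don't appear), so by the two-squares theorem n IS expressible as a sum of two squares.
Step 3: Build a representation. Group n = k² · m with k = 5 and m = 29 · 137 = 3973 (a product of primes ≡ 1 (mod 4)); a representation of m scales to one of n via (k·x)² + (k·y)² = k²(x² + y²). Each prime p ≡ 1 (mod 4) is itself a sum of two squares; find a² by testing p − a² for a perfect square:
  29: 29 − 1² = 28, 29 − 2² = 25 = 5² ⇒ 29 = 2² + 5².
  137: 137 − 1² = 136, 137 − 2² = 133, 137 − 3² = 128, 137 − 4² = 121 = 11² ⇒ 137 = 4² + 11².
  Combine using the Brahmagupta–Fibonacci identity (a² + b²)(c² + d²) = (ac − bd)² + (ad + bc)² = (ac + bd)² + (ad − bc)²:
  29 · 137 = 3973: from (2² + 5²)(4² + 11²), take (2·4 − 5·11, 2·11 + 5·4) = (8 − 55, 22 + 20) = (-47, 42); dropping signs (only squares matter) gives (47, 42); check 47² + 42² = 2209 + 1764 = 3973 ✓.
  Scale by k = 5: (5·47, 5·42) = (235, 210).
Step 4: Order so x ≤ y and verify: 210² + 235² = 44100 + 55225 = 99325 = n. ✓

n = 99325 = 210² + 235² (one valid representation with x ≤ y).


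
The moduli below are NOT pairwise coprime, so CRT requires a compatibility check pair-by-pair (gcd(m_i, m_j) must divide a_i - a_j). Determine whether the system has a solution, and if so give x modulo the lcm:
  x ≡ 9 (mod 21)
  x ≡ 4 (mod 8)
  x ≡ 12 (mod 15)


Moduli 21, 8, 15 are not pairwise coprime, so CRT works modulo lcm(m_i) when all pairwise compatibility conditions hold.
Pairwise compatibility: gcd(m_i, m_j) must divide a_i - a_j for every pair.
Merge one congruence at a time:
  Start: x ≡ 9 (mod 21).
  Combine with x ≡ 4 (mod 8): gcd(21, 8) = 1; 4 - 9 = -5, which IS divisible by 1, so compatible.
    Write x = 9 + 21·t and substitute into x ≡ 4 (mod 8): 21·t ≡ 4 − 9 = -5 (mod 8).
    Reduce coefficients mod 8: 5·t ≡ 3 (mod 8).
    The inverse of 5 mod 8 is 5 (since 5·5 = 25 = 3·8 + 1), so t ≡ 5·3 = 15 ≡ 7 (mod 8).
    Then x = 9 + 21·7 = 156, valid modulo lcm(21, 8) = 168: x ≡ 156 (mod 168).
  Combine with x ≡ 12 (mod 15): gcd(168, 15) = 3; 12 - 156 = -144, which IS divisible by 3, so compatible.
    Write x = 156 + 168·t and substitute into x ≡ 12 (mod 15): 168·t ≡ 12 − 156 = -144 (mod 15).
    Divide the congruence (and modulus) by g = 3: 56·t ≡ -48 (mod 5).
    Reduce coefficients mod 5: 1·t ≡ 2 (mod 5).
    So t ≡ 2 (mod 5).
    Then x = 156 + 168·2 = 492, valid modulo lcm(168, 15) = 840: x ≡ 492 (mod 840).
Verify: 492 mod 21 = 9, 492 mod 8 = 4, 492 mod 15 = 12.

x ≡ 492 (mod 840).


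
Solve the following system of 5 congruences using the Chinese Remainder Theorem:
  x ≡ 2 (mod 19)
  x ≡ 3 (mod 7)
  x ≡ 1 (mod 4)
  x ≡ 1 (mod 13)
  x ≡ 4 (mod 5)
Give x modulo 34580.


Product of moduli M = 19 · 7 · 4 · 13 · 5 = 34580.
Merge one congruence at a time:
  Start: x ≡ 2 (mod 19).
  Combine with x ≡ 3 (mod 7); new modulus lcm = 133.
    Write x = 2 + 19·t and substitute into x ≡ 3 (mod 7): 19·t ≡ 3 − 2 = 1 (mod 7).
    Reduce coefficients mod 7: 5·t ≡ 1 (mod 7).
    The inverse of 5 mod 7 is 3 (since 5·3 = 15 = 2·7 + 1), so t ≡ 3·1 = 3 ≡ 3 (mod 7).
    Then x = 2 + 19·3 = 59, valid modulo lcm(19, 7) = 133: x ≡ 59 (mod 133).
  Combine with x ≡ 1 (mod 4); new modulus lcm = 532.
    Write x = 59 + 133·t and substitute into x ≡ 1 (mod 4): 133·t ≡ 1 − 59 = -58 (mod 4).
    Reduce coefficients mod 4: 1·t ≡ 2 (mod 4).
    So t ≡ 2 (mod 4).
    Then x = 59 + 133·2 = 325, valid modulo lcm(133, 4) = 532: x ≡ 325 (mod 532).
  Combine with x ≡ 1 (mod 13); new modulus lcm = 6916.
    Write x = 325 + 532·t and substitute into x ≡ 1 (mod 13): 532·t ≡ 1 − 325 = -324 (mod 13).
    Reduce coefficients mod 13: 12·t ≡ 1 (mod 13).
    The inverse of 12 mod 13 is 12 (since 12·12 = 144 = 11·13 + 1), so t ≡ 12·1 = 12 ≡ 12 (mod 13).
    Then x = 325 + 532·12 = 6709, valid modulo lcm(532, 13) = 6916: x ≡ 6709 (mod 6916).
  Combine with x ≡ 4 (mod 5); new modulus lcm = 34580.
    Write x = 6709 + 6916·t and substitute into x ≡ 4 (mod 5): 6916·t ≡ 4 − 6709 = -6705 (mod 5).
    Reduce coefficients mod 5: 1·t ≡ 0 (mod 5).
    So t ≡ 0 (mod 5).
    Then x = 6709 + 6916·0 = 6709, valid modulo lcm(6916, 5) = 34580: x ≡ 6709 (mod 34580).
Verify against each original: 6709 mod 19 = 2, 6709 mod 7 = 3, 6709 mod 4 = 1, 6709 mod 13 = 1, 6709 mod 5 = 4.

x ≡ 6709 (mod 34580).


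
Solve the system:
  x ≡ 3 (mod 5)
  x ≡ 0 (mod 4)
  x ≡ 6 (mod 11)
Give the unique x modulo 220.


Moduli 5, 4, 11 are pairwise coprime; by CRT there is a unique solution modulo M = 5 · 4 · 11 = 220.
Solve pairwise, accumulating the modulus:
  Start with x ≡ 3 (mod 5).
  Combine with x ≡ 0 (mod 4): since gcd(5, 4) = 1, we get a unique residue mod 20.
    Write x = 3 + 5·t and substitute into x ≡ 0 (mod 4): 5·t ≡ 0 − 3 = -3 (mod 4).
    Reduce coefficients mod 4: 1·t ≡ 1 (mod 4).
    So t ≡ 1 (mod 4).
    Then x = 3 + 5·1 = 8, valid modulo lcm(5, 4) = 20: x ≡ 8 (mod 20).
  Combine with x ≡ 6 (mod 11): since gcd(20, 11) = 1, we get a unique residue mod 220.
    Write x = 8 + 20·t and substitute into x ≡ 6 (mod 11): 20·t ≡ 6 − 8 = -2 (mod 11).
    Reduce coefficients mod 11: 9·t ≡ 9 (mod 11).
    The inverse of 9 mod 11 is 5 (since 9·5 = 45 = 4·11 + 1), so t ≡ 5·9 = 45 ≡ 1 (mod 11).
    Then x = 8 + 20·1 = 28, valid modulo lcm(20, 11) = 220: x ≡ 28 (mod 220).
Verify: 28 mod 5 = 3 ✓, 28 mod 4 = 0 ✓, 28 mod 11 = 6 ✓.

x ≡ 28 (mod 220).


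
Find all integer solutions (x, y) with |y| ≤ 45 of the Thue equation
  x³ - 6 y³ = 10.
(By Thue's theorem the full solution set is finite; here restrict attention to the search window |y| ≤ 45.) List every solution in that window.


The equation is x³ - 6y³ = 10. For fixed y, x³ = 6·y³ + 10, so a solution requires the RHS to be a perfect cube.
Strategy: iterate y from -45 to 45, compute RHS = 6·y³ + 10, and check whether it is a (positive or negative) perfect cube.
Check small values of y:
  y = 0: RHS = 10 is not a perfect cube.
  y = 1: RHS = 16 is not a perfect cube.
  y = -1: RHS = 4 is not a perfect cube.
  y = 2: RHS = 58 is not a perfect cube.
  y = -2: RHS = -38 is not a perfect cube.
  y = 3: RHS = 172 is not a perfect cube.
  y = -3: RHS = -152 is not a perfect cube.
Continuing the search up to |y| = 45 finds no solutions either.
No (x, y) in the scanned range satisfies the equation.

No integer solutions with |y| ≤ 45.


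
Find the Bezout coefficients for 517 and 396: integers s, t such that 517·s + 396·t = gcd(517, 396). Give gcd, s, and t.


Euclidean algorithm on (517, 396) — divide until remainder is 0:
  517 = 1 · 396 + 121
  396 = 3 · 121 + 33
  121 = 3 · 33 + 22
  33 = 1 · 22 + 11
  22 = 2 · 11 + 0
gcd(517, 396) = 11.
Track Bezout coefficients alongside the remainders: start with r₀ = 517 = a·1 + b·0 (s = 1, t = 0) and r₁ = 396 = a·0 + b·1 (s = 0, t = 1); each new remainder r_{k+1} = r_{k-1} − q_k·r_k inherits s_{k+1} = s_{k-1} − q_k·s_k, t_{k+1} = t_{k-1} − q_k·t_k, so r_k = a·s_k + b·t_k at every step:
  q = 1: r = 121, s = 1 − 1·0 = 1, t = 0 − 1·1 = -1  (check: 517·1 + 396·(-1) = 121)
  q = 3: r = 33, s = 0 − 3·1 = -3, t = 1 − 3·(-1) = 4  (check: 517·(-3) + 396·4 = 33)
  q = 3: r = 22, s = 1 − 3·(-3) = 10, t = -1 − 3·4 = -13  (check: 517·10 + 396·(-13) = 22)
  q = 1: r = 11, s = -3 − 1·10 = -13, t = 4 − 1·(-13) = 17  (check: 517·(-13) + 396·17 = 11)
The row with r = 11 (the gcd) gives the Bezout coefficients s = -13, t = 17.
Result: 517 · (-13) + 396 · (17) = 11.

gcd(517, 396) = 11; s = -13, t = 17 (check: 517·(-13) + 396·17 = 11).


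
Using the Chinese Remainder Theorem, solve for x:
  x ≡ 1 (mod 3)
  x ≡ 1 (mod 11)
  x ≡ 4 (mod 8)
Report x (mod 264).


Moduli 3, 11, 8 are pairwise coprime; by CRT there is a unique solution modulo M = 3 · 11 · 8 = 264.
Solve pairwise, accumulating the modulus:
  Start with x ≡ 1 (mod 3).
  Combine with x ≡ 1 (mod 11): since gcd(3, 11) = 1, we get a unique residue mod 33.
    Write x = 1 + 3·t and substitute into x ≡ 1 (mod 11): 3·t ≡ 1 − 1 = 0 (mod 11).
    The inverse of 3 mod 11 is 4 (since 3·4 = 12 = 1·11 + 1), so t ≡ 4·0 = 0 ≡ 0 (mod 11).
    Then x = 1 + 3·0 = 1, valid modulo lcm(3, 11) = 33: x ≡ 1 (mod 33).
  Combine with x ≡ 4 (mod 8): since gcd(33, 8) = 1, we get a unique residue mod 264.
    Write x = 1 + 33·t and substitute into x ≡ 4 (mod 8): 33·t ≡ 4 − 1 = 3 (mod 8).
    Reduce coefficients mod 8: 1·t ≡ 3 (mod 8).
    So t ≡ 3 (mod 8).
    Then x = 1 + 33·3 = 100, valid modulo lcm(33, 8) = 264: x ≡ 100 (mod 264).
Verify: 100 mod 3 = 1 ✓, 100 mod 11 = 1 ✓, 100 mod 8 = 4 ✓.

x ≡ 100 (mod 264).
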